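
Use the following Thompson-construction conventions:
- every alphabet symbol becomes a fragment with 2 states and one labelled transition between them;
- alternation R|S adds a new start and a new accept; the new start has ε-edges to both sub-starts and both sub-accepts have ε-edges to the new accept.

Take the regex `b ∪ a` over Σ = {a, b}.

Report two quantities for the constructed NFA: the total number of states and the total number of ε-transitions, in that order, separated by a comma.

Recursing over subexpressions:
Each of the 2 symbol leaves contributes 2 states and 0 ε-transitions.
  b ∪ a : 6 states, 4 ε-transitions

6, 4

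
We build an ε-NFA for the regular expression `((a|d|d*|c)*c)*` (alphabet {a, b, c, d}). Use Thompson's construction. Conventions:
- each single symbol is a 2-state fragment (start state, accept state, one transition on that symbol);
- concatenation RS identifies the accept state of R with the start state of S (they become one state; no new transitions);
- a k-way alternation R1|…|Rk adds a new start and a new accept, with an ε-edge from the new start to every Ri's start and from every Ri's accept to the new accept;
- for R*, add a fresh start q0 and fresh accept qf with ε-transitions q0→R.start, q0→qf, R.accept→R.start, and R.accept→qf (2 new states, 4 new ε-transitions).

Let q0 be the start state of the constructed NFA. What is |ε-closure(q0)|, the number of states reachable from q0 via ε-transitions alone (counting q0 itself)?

12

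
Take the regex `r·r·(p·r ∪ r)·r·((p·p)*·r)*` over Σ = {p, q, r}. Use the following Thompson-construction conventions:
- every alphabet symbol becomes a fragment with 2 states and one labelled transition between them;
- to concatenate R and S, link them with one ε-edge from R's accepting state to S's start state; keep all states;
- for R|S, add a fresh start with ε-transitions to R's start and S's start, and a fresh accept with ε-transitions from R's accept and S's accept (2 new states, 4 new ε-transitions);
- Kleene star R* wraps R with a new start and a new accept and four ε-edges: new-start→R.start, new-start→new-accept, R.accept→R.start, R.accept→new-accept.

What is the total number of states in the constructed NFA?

24

Recursing over subexpressions:
Each of the 9 symbol leaves contributes a 2-state fragment.
  p·r = 4 states
  p·r ∪ r = 8 states
  p·p = 4 states
  (p·p)* = 6 states
  (p·p)*·r = 8 states
  ((p·p)*·r)* = 10 states
  r·r·(p·r ∪ r)·r·((p·p)*·r)* = 24 states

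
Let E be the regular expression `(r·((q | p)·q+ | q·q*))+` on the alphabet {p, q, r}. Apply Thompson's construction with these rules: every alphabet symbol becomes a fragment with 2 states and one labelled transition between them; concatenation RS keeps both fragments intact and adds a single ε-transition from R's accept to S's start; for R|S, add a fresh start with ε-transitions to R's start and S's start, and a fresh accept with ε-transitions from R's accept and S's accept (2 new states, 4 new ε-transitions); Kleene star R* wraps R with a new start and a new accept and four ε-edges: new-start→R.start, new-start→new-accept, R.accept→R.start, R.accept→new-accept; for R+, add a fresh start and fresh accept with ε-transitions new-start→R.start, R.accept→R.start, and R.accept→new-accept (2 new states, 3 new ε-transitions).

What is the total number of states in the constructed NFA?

22

By structural recursion:
Each of the 6 symbol leaves contributes a 2-state fragment.
  q | p → 6 states
  q+ → 4 states
  (q | p)·q+ → 10 states
  q* → 4 states
  q·q* → 6 states
  (q | p)·q+ | q·q* → 18 states
  r·((q | p)·q+ | q·q*) → 20 states
  (r·((q | p)·q+ | q·q*))+ → 22 states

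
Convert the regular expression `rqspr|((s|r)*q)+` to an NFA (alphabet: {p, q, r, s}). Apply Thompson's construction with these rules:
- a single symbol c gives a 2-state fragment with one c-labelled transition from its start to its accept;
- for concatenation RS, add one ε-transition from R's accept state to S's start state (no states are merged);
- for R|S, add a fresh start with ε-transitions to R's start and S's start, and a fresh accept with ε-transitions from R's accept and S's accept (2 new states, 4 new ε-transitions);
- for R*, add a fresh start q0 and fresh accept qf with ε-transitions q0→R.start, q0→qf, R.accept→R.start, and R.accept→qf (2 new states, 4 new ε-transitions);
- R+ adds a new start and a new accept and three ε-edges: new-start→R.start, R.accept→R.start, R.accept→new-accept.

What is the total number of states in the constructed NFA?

Building bottom-up:
Each of the 8 symbol leaves contributes a 2-state fragment.
  rqspr : 10 states
  s|r : 6 states
  (s|r)* : 8 states
  (s|r)*q : 10 states
  ((s|r)*q)+ : 12 states
  rqspr|((s|r)*q)+ : 24 states

24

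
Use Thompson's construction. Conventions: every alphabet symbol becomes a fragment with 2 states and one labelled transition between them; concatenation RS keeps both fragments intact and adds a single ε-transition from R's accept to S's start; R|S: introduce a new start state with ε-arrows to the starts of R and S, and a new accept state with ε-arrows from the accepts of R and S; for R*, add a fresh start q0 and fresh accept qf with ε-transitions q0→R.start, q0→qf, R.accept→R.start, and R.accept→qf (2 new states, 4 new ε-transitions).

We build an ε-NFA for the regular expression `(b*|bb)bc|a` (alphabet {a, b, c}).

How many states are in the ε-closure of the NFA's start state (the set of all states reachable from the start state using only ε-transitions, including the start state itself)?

9

Compute the ε-closure size of each fragment's start state recursively; a symbol fragment's start has no outgoing ε-edge, so its closure is just itself (size 1).
  b* : new start has ε-edges to the inner start and to the new accept, so |closure| = 2 + 1 = 3
  bb : same as the first factor's closure: |closure| = 1
  b*|bb : |closure| = 1 (new start) + (3 + 1) + 1 (new accept, since some branch ε-reaches its own accept) = 6
  (b*|bb)bc : the left operand accepts ε, so the closure extends into the next operand (via the concat ε-link); |closure| = 6 + 1 = 7
  (b*|bb)bc|a : |closure| = 1 + 7 + 1 = 9 (the new accept is not ε-reachable since no branch accepts ε)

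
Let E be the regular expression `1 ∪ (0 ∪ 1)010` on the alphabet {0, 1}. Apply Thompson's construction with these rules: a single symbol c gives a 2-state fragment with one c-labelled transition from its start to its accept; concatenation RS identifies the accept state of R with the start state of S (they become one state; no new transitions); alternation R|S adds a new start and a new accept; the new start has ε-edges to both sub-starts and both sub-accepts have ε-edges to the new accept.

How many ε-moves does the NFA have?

Building bottom-up:
Each of the 6 symbol leaves contributes 0 ε-transitions.
  0 ∪ 1 — 4 ε-transitions
  (0 ∪ 1)010 — 4 ε-transitions
  1 ∪ (0 ∪ 1)010 — 8 ε-transitions

8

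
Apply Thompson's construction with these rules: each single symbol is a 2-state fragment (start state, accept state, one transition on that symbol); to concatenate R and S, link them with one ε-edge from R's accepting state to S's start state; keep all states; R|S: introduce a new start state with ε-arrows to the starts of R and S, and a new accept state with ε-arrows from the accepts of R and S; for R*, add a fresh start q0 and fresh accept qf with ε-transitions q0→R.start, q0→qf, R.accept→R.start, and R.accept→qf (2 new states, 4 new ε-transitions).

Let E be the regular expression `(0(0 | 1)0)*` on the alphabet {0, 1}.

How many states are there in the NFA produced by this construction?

Recursing over subexpressions:
Each of the 4 symbol leaves contributes a 2-state fragment.
  0 | 1 — 6 states
  0(0 | 1)0 — 10 states
  (0(0 | 1)0)* — 12 states

12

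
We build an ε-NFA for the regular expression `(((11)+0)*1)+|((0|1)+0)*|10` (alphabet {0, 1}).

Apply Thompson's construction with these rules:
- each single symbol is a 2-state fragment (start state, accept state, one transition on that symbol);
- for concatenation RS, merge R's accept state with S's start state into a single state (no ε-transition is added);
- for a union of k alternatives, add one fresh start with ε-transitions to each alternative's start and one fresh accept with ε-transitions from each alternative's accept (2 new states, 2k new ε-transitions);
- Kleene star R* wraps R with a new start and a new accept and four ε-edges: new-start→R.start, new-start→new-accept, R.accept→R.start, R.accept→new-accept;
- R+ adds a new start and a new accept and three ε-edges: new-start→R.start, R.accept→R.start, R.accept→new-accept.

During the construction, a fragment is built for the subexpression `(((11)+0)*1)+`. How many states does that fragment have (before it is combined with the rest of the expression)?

11

Fragment for `(((11)+0)*1)+`:
Each of the 4 symbol leaves contributes a 2-state fragment.
  11 → 3 states
  (11)+ → 5 states
  (11)+0 → 6 states
  ((11)+0)* → 8 states
  ((11)+0)*1 → 9 states
  (((11)+0)*1)+ → 11 states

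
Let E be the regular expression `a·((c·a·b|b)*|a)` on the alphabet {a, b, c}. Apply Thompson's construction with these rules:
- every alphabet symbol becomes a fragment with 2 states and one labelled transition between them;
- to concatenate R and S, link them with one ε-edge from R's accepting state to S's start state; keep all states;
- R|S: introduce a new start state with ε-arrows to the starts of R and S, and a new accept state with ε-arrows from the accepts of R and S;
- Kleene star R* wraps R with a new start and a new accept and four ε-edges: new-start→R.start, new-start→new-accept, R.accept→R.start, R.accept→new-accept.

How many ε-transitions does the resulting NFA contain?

15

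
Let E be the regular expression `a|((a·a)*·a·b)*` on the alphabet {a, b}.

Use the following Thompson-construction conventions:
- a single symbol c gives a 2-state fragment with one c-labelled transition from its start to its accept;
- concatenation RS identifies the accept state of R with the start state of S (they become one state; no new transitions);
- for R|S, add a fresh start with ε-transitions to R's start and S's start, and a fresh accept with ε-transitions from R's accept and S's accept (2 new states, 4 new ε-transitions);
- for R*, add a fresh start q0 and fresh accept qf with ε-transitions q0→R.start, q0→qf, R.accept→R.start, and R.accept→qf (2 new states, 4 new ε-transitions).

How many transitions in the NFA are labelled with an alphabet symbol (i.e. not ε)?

5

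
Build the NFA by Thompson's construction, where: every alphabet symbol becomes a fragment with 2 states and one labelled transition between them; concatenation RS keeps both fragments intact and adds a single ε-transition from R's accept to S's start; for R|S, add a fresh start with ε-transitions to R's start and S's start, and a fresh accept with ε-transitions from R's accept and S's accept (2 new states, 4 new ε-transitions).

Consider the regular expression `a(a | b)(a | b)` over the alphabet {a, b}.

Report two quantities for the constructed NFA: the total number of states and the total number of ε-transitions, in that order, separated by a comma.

Building bottom-up:
Each of the 5 symbol leaves contributes 2 states and 0 ε-transitions.
  a | b : 6 states, 4 ε-transitions
  a | b : 6 states, 4 ε-transitions
  a(a | b)(a | b) : 14 states, 10 ε-transitions

14, 10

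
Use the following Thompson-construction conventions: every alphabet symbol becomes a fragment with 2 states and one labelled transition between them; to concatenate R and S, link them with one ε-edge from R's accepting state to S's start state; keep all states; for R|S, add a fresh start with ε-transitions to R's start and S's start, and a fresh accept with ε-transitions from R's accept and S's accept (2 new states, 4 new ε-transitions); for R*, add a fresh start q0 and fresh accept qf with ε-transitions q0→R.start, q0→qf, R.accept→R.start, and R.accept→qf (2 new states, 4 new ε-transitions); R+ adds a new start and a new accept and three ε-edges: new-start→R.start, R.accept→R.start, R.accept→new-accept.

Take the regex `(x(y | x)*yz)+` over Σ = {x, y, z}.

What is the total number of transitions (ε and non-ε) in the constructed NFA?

19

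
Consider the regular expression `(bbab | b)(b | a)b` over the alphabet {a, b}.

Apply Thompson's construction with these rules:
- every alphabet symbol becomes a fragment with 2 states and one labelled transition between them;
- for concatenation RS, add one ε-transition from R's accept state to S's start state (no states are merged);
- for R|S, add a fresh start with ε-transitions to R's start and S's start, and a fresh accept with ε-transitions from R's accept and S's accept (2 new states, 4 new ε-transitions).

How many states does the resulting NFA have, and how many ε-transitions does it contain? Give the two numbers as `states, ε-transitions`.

20, 13

Building bottom-up:
Each of the 8 symbol leaves contributes 2 states and 0 ε-transitions.
  bbab : 8 states, 3 ε-transitions
  bbab | b : 12 states, 7 ε-transitions
  b | a : 6 states, 4 ε-transitions
  (bbab | b)(b | a)b : 20 states, 13 ε-transitions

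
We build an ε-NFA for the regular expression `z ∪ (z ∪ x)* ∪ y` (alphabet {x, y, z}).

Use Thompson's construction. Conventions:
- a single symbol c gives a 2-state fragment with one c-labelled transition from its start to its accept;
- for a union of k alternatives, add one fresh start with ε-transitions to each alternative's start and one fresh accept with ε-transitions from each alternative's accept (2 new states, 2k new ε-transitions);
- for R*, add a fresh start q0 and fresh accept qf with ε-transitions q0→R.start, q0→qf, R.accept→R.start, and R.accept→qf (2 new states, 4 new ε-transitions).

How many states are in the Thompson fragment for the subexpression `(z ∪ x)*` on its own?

Fragment for `(z ∪ x)*`:
Each of the 2 symbol leaves contributes a 2-state fragment.
  z ∪ x = 6 states
  (z ∪ x)* = 8 states

8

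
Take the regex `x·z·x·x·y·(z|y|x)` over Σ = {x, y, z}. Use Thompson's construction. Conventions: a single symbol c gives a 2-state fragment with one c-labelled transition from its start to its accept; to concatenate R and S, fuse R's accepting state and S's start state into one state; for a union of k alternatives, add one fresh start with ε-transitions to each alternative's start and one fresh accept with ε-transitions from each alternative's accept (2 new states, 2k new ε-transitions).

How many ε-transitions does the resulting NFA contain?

6

Per subexpression:
Each of the 8 symbol leaves contributes 0 ε-transitions.
  z|y|x : 6 ε-transitions
  x·z·x·x·y·(z|y|x) : 6 ε-transitions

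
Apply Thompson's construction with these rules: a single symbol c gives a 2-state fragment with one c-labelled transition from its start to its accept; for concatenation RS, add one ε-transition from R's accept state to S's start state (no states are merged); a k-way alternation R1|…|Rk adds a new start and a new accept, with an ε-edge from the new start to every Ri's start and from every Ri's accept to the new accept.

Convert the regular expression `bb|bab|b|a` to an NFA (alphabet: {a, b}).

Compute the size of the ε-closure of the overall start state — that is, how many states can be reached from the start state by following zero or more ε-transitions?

Compute the ε-closure size of each fragment's start state recursively; a symbol fragment's start has no outgoing ε-edge, so its closure is just itself (size 1).
  bb — same as the first factor's closure: |closure| = 1
  bab — |closure| equals the left operand's closure size = 1 (its accept is not ε-reachable, so the closure stops there)
  bb|bab|b|a — new start ε-reaches every alternative's start; none of them accept ε, so the new accept is not reached: |closure| = 1 + 1 + 1 + 1 + 1 = 5

5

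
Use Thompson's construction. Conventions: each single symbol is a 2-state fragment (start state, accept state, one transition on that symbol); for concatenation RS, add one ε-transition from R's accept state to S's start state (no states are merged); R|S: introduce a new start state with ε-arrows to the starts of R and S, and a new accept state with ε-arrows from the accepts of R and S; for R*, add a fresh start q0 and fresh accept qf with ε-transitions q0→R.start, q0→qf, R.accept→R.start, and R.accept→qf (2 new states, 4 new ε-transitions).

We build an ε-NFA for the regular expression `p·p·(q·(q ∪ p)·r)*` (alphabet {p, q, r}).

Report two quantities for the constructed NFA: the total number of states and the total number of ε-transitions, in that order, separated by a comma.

Per subexpression:
Each of the 6 symbol leaves contributes 2 states and 0 ε-transitions.
  q ∪ p → 6 states, 4 ε-transitions
  q·(q ∪ p)·r → 10 states, 6 ε-transitions
  (q·(q ∪ p)·r)* → 12 states, 10 ε-transitions
  p·p·(q·(q ∪ p)·r)* → 16 states, 12 ε-transitions

16, 12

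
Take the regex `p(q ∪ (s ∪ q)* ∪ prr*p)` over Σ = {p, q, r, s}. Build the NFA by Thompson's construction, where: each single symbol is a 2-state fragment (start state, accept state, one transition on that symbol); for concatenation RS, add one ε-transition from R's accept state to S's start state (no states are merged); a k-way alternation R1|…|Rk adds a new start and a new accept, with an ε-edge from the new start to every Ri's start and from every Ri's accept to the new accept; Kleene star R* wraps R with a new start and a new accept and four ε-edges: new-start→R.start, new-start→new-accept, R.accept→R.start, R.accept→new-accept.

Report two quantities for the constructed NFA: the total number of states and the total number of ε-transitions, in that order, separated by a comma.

24, 22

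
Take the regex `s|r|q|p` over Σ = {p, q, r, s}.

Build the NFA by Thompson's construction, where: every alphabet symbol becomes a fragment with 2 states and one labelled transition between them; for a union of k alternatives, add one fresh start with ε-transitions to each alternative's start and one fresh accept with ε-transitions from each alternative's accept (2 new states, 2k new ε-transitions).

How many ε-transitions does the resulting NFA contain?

Building bottom-up:
Each of the 4 symbol leaves contributes 0 ε-transitions.
  s|r|q|p → 8 ε-transitions

8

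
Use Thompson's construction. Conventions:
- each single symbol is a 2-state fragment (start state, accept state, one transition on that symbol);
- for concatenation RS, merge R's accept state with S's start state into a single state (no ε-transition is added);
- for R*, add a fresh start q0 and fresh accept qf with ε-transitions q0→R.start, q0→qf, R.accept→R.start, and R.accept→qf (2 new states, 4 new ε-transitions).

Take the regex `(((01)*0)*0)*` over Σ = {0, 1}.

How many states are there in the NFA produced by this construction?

Per subexpression:
Each of the 4 symbol leaves contributes a 2-state fragment.
  01 → 3 states
  (01)* → 5 states
  (01)*0 → 6 states
  ((01)*0)* → 8 states
  ((01)*0)*0 → 9 states
  (((01)*0)*0)* → 11 states

11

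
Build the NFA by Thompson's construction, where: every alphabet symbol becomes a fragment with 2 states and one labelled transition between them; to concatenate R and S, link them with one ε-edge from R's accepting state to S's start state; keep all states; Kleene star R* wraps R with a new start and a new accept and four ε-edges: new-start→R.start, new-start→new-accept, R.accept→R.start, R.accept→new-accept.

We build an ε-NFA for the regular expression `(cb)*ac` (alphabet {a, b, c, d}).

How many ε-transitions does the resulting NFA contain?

7

Per subexpression:
Each of the 4 symbol leaves contributes 0 ε-transitions.
  cb — 1 ε-transition
  (cb)* — 5 ε-transitions
  (cb)*ac — 7 ε-transitions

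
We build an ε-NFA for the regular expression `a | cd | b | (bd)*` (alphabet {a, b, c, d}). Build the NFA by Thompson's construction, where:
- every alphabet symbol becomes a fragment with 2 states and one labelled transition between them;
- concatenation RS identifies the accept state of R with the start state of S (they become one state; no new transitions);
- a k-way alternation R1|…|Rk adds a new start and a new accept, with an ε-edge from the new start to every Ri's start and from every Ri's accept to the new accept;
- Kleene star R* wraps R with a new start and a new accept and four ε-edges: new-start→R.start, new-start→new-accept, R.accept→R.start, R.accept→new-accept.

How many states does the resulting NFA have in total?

14

Building bottom-up:
Each of the 6 symbol leaves contributes a 2-state fragment.
  cd — 3 states
  bd — 3 states
  (bd)* — 5 states
  a | cd | b | (bd)* — 14 states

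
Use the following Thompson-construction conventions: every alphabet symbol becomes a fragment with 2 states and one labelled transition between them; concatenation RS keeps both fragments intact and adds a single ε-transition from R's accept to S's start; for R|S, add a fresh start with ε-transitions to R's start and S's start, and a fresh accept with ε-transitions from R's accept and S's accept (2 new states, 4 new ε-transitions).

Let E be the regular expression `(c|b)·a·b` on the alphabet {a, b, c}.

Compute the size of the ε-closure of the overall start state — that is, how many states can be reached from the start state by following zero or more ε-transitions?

Compute the ε-closure size of each fragment's start state recursively; a symbol fragment's start has no outgoing ε-edge, so its closure is just itself (size 1).
  c|b → new start ε-reaches every alternative's start; none of them accept ε, so the new accept is not reached: C = 1 + 1 + 1 = 3
  (c|b)·a·b → same as the first factor's closure: C = 3

3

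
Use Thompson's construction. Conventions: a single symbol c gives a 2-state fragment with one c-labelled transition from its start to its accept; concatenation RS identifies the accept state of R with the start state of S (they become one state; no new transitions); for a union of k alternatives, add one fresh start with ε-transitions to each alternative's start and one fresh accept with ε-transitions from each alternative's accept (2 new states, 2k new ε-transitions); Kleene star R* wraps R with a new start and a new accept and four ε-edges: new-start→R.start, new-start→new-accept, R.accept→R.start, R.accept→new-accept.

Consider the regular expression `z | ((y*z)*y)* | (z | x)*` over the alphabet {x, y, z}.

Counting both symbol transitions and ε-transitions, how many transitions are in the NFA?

32

Per subexpression:
Each of the 6 symbol leaves contributes 1 transition (1 symbol, 0 ε).
  y* = 5 transitions (1 symbol, 4 ε)
  y*z = 6 transitions (2 symbol, 4 ε)
  (y*z)* = 10 transitions (2 symbol, 8 ε)
  (y*z)*y = 11 transitions (3 symbol, 8 ε)
  ((y*z)*y)* = 15 transitions (3 symbol, 12 ε)
  z | x = 6 transitions (2 symbol, 4 ε)
  (z | x)* = 10 transitions (2 symbol, 8 ε)
  z | ((y*z)*y)* | (z | x)* = 32 transitions (6 symbol, 26 ε)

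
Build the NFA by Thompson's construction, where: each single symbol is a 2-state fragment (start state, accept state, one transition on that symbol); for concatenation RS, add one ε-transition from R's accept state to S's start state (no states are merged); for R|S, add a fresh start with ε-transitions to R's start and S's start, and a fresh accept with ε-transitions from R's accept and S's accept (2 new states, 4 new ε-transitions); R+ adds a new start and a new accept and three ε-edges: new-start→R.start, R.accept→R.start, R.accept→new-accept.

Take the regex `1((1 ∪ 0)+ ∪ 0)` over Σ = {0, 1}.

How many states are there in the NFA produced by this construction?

14

Building bottom-up:
Each of the 4 symbol leaves contributes a 2-state fragment.
  1 ∪ 0 : 6 states
  (1 ∪ 0)+ : 8 states
  (1 ∪ 0)+ ∪ 0 : 12 states
  1((1 ∪ 0)+ ∪ 0) : 14 states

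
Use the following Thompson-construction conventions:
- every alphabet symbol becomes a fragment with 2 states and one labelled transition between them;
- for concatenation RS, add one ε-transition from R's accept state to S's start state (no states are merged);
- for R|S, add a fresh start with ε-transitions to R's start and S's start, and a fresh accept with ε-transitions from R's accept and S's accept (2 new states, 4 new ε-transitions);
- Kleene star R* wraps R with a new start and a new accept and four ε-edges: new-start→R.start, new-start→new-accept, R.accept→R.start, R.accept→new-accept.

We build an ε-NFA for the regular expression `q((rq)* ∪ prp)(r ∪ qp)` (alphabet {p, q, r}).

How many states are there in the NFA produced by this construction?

24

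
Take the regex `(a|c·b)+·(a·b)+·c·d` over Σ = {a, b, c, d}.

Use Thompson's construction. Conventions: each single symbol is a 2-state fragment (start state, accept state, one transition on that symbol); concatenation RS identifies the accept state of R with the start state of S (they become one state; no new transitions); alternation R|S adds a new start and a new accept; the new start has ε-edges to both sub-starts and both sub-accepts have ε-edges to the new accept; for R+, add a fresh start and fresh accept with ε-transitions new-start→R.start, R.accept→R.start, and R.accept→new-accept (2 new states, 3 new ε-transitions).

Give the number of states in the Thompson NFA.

Bottom-up over the parse tree:
Each of the 7 symbol leaves contributes a 2-state fragment.
  c·b = 3 states
  a|c·b = 7 states
  (a|c·b)+ = 9 states
  a·b = 3 states
  (a·b)+ = 5 states
  (a|c·b)+·(a·b)+·c·d = 15 states

15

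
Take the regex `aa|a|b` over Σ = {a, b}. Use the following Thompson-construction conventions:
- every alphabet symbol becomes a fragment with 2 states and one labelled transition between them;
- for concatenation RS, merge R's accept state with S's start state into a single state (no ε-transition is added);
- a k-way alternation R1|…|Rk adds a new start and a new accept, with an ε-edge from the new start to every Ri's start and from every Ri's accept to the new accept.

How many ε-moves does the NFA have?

6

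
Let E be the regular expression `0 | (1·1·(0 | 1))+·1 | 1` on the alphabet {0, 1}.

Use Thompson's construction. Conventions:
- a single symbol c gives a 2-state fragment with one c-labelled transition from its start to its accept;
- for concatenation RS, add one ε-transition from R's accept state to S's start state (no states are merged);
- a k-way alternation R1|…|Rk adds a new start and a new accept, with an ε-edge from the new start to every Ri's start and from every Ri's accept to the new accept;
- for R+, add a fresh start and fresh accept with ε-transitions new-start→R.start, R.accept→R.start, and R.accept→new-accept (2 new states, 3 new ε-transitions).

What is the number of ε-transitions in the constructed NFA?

Building bottom-up:
Each of the 7 symbol leaves contributes 0 ε-transitions.
  0 | 1 → 4 ε-transitions
  1·1·(0 | 1) → 6 ε-transitions
  (1·1·(0 | 1))+ → 9 ε-transitions
  (1·1·(0 | 1))+·1 → 10 ε-transitions
  0 | (1·1·(0 | 1))+·1 | 1 → 16 ε-transitions

16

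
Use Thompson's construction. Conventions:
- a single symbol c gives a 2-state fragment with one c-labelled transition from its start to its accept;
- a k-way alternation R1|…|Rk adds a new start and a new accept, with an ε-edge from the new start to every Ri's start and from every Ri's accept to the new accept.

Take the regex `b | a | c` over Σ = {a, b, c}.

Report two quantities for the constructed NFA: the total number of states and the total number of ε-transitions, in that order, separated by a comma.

By structural recursion:
Each of the 3 symbol leaves contributes 2 states and 0 ε-transitions.
  b | a | c = 8 states, 6 ε-transitions

8, 6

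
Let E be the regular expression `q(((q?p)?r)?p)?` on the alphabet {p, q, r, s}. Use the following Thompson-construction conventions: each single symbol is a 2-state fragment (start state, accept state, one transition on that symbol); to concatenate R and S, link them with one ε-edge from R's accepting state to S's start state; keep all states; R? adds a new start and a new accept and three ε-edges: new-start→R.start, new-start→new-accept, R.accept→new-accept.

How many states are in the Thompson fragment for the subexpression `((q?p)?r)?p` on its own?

14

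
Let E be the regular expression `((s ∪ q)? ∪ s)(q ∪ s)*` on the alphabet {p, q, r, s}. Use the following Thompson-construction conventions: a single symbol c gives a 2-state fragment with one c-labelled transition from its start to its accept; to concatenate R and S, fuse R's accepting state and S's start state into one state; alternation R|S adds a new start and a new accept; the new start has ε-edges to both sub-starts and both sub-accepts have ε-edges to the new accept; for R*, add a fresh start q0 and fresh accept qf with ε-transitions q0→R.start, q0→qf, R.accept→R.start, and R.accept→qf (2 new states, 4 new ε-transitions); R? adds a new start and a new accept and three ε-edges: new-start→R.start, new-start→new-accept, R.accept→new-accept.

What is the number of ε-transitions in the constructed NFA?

19

Bottom-up over the parse tree:
Each of the 5 symbol leaves contributes 0 ε-transitions.
  s ∪ q : 4 ε-transitions
  (s ∪ q)? : 7 ε-transitions
  (s ∪ q)? ∪ s : 11 ε-transitions
  q ∪ s : 4 ε-transitions
  (q ∪ s)* : 8 ε-transitions
  ((s ∪ q)? ∪ s)(q ∪ s)* : 19 ε-transitions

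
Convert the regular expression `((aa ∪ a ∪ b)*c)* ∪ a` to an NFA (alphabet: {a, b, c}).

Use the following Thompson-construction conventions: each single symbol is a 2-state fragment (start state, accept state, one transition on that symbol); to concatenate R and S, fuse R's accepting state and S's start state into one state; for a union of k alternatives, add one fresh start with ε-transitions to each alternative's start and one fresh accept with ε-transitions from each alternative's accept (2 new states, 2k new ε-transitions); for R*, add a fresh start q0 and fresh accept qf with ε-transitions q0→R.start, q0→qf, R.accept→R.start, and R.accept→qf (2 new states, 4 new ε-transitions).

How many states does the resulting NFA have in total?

18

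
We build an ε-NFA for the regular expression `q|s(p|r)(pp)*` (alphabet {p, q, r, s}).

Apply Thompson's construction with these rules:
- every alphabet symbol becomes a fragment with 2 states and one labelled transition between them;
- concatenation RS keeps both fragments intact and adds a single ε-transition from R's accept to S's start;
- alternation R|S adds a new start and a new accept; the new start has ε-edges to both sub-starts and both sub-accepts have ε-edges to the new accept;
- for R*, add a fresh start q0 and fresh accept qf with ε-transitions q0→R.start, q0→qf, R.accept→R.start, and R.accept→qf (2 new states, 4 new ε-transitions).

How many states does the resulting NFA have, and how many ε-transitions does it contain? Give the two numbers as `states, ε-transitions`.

18, 15

By structural recursion:
Each of the 6 symbol leaves contributes 2 states and 0 ε-transitions.
  p|r → 6 states, 4 ε-transitions
  pp → 4 states, 1 ε-transition
  (pp)* → 6 states, 5 ε-transitions
  s(p|r)(pp)* → 14 states, 11 ε-transitions
  q|s(p|r)(pp)* → 18 states, 15 ε-transitions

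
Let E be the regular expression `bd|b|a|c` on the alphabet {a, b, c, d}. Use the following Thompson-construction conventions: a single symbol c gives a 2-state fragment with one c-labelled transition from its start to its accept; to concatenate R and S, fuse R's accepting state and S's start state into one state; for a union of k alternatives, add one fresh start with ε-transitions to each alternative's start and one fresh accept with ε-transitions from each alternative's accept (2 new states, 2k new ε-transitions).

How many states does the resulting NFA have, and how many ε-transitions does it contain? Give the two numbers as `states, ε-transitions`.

Building bottom-up:
Each of the 5 symbol leaves contributes 2 states and 0 ε-transitions.
  bd → 3 states, 0 ε-transitions
  bd|b|a|c → 11 states, 8 ε-transitions

11, 8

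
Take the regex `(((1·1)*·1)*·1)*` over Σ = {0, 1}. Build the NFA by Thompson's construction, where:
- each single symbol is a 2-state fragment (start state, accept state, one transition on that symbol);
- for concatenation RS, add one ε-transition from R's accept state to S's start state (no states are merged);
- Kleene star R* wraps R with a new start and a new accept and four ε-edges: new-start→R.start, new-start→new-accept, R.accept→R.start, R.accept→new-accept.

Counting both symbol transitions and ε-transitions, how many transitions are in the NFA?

By structural recursion:
Each of the 4 symbol leaves contributes 1 transition (1 symbol, 0 ε).
  1·1 = 3 transitions (2 symbol, 1 ε)
  (1·1)* = 7 transitions (2 symbol, 5 ε)
  (1·1)*·1 = 9 transitions (3 symbol, 6 ε)
  ((1·1)*·1)* = 13 transitions (3 symbol, 10 ε)
  ((1·1)*·1)*·1 = 15 transitions (4 symbol, 11 ε)
  (((1·1)*·1)*·1)* = 19 transitions (4 symbol, 15 ε)

19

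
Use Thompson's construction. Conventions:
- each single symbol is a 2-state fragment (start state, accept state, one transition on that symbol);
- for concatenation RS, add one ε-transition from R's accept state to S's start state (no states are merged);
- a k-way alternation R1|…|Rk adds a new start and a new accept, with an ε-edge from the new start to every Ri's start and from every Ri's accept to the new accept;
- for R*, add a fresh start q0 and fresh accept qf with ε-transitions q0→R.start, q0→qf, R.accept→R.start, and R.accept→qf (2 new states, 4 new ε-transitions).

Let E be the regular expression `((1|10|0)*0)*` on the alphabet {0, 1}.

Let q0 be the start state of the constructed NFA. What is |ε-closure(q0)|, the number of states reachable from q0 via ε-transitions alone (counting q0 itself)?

9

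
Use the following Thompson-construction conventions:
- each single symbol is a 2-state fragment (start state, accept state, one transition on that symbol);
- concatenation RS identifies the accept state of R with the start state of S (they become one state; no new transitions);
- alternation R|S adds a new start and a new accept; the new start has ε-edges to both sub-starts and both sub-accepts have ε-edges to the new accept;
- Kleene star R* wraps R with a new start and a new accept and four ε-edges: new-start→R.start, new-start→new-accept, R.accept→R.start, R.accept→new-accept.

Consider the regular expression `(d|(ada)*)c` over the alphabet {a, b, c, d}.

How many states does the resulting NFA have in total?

11

Building bottom-up:
Each of the 5 symbol leaves contributes a 2-state fragment.
  ada → 4 states
  (ada)* → 6 states
  d|(ada)* → 10 states
  (d|(ada)*)c → 11 states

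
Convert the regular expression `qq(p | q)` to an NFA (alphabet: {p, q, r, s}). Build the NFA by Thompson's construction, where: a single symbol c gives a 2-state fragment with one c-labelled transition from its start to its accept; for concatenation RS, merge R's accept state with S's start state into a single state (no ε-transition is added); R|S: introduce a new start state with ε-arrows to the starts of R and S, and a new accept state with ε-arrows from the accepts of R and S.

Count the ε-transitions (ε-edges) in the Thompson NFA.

4

Per subexpression:
Each of the 4 symbol leaves contributes 0 ε-transitions.
  p | q : 4 ε-transitions
  qq(p | q) : 4 ε-transitions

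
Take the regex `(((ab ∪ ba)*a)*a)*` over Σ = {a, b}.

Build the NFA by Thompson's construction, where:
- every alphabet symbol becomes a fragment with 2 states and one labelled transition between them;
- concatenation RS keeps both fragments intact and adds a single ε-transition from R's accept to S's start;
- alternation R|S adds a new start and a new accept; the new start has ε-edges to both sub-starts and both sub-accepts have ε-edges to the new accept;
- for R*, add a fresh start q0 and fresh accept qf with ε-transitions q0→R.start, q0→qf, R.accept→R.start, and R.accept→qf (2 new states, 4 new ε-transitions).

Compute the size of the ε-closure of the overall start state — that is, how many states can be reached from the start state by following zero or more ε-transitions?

11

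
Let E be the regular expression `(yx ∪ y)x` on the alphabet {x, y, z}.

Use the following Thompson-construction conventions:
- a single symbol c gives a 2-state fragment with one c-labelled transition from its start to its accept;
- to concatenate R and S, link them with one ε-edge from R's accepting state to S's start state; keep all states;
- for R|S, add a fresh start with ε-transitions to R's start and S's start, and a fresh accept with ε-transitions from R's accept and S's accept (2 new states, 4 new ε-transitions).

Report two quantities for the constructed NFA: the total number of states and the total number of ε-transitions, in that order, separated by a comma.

10, 6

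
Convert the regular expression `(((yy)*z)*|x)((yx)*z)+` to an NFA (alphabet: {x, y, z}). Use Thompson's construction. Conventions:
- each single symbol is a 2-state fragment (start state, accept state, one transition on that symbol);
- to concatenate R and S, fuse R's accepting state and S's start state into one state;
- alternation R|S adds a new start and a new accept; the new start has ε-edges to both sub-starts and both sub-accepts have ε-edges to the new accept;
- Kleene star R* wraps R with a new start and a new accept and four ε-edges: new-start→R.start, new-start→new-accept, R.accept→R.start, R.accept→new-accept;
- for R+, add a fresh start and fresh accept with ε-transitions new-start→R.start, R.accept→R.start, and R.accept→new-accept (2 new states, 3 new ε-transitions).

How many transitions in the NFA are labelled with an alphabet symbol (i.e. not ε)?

7

Recursing over subexpressions:
Each of the 7 symbol leaves contributes exactly 1 symbol transition.
  yy → 2 symbol transitions
  (yy)* → 2 symbol transitions
  (yy)*z → 3 symbol transitions
  ((yy)*z)* → 3 symbol transitions
  ((yy)*z)*|x → 4 symbol transitions
  yx → 2 symbol transitions
  (yx)* → 2 symbol transitions
  (yx)*z → 3 symbol transitions
  ((yx)*z)+ → 3 symbol transitions
  (((yy)*z)*|x)((yx)*z)+ → 7 symbol transitions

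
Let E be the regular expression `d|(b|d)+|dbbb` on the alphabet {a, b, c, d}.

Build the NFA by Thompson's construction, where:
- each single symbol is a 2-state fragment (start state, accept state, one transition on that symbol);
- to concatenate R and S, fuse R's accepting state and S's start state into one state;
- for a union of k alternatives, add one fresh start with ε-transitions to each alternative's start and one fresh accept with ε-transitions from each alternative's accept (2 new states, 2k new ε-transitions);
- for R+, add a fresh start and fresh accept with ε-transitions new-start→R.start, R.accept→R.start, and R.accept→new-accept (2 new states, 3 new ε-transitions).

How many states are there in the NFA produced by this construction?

17

Building bottom-up:
Each of the 7 symbol leaves contributes a 2-state fragment.
  b|d : 6 states
  (b|d)+ : 8 states
  dbbb : 5 states
  d|(b|d)+|dbbb : 17 states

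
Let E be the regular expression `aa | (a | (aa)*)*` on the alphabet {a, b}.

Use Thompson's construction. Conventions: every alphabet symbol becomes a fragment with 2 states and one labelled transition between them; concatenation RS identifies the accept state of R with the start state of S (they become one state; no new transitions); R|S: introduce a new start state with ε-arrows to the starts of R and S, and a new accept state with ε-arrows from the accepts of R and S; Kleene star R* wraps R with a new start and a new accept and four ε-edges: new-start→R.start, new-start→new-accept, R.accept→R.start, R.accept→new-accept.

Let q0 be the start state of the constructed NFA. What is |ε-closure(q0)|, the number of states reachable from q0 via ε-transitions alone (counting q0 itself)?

11

Work bottom-up. For each fragment F, track |ε-closure(F.start)| and whether F's accept lies in that closure (i.e. whether F accepts ε). A single-symbol fragment has closure size 1 and does not accept ε.
  aa : same as the first factor's closure: |closure| = 1
  aa : same as the first factor's closure: |closure| = 1
  (aa)* : |closure| = 1 (new start) + 1 (body) + 1 (new accept) = 3
  a | (aa)* : |closure| = 1 (new start) + (1 + 3) + 1 (new accept, since some branch ε-reaches its own accept) = 6
  (a | (aa)*)* : the star's fresh start ε-reaches both the body's start and the fresh accept: |closure| = 2 + 6 = 8
  aa | (a | (aa)*)* : new start ε-reaches every alternative's start; at least one alternative accepts ε, so the union's new accept is reached too: |closure| = 1 + 1 + 8 + 1 = 11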